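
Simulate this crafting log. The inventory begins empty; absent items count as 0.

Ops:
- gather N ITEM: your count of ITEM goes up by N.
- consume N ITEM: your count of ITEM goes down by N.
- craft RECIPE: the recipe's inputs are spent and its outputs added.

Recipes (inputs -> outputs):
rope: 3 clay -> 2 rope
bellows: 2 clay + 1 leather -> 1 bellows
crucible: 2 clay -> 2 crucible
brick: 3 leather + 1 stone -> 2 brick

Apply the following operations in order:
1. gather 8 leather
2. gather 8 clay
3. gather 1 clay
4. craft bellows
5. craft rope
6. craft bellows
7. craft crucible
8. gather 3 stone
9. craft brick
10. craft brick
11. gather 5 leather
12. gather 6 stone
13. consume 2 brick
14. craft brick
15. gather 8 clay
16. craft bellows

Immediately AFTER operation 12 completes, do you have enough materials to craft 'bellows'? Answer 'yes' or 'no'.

After 1 (gather 8 leather): leather=8
After 2 (gather 8 clay): clay=8 leather=8
After 3 (gather 1 clay): clay=9 leather=8
After 4 (craft bellows): bellows=1 clay=7 leather=7
After 5 (craft rope): bellows=1 clay=4 leather=7 rope=2
After 6 (craft bellows): bellows=2 clay=2 leather=6 rope=2
After 7 (craft crucible): bellows=2 crucible=2 leather=6 rope=2
After 8 (gather 3 stone): bellows=2 crucible=2 leather=6 rope=2 stone=3
After 9 (craft brick): bellows=2 brick=2 crucible=2 leather=3 rope=2 stone=2
After 10 (craft brick): bellows=2 brick=4 crucible=2 rope=2 stone=1
After 11 (gather 5 leather): bellows=2 brick=4 crucible=2 leather=5 rope=2 stone=1
After 12 (gather 6 stone): bellows=2 brick=4 crucible=2 leather=5 rope=2 stone=7

Answer: no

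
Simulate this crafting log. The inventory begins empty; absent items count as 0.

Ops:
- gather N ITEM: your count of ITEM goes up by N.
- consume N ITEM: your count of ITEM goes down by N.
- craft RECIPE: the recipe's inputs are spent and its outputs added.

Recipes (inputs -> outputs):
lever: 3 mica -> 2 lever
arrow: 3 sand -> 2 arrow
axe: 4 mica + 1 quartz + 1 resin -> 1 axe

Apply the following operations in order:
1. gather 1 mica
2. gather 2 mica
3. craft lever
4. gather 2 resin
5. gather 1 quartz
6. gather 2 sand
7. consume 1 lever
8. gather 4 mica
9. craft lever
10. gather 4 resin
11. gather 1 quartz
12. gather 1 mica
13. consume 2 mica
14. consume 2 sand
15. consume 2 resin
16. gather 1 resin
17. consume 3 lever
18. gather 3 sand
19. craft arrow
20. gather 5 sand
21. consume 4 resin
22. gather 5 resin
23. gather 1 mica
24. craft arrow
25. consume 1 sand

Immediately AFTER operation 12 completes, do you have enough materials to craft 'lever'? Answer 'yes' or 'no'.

After 1 (gather 1 mica): mica=1
After 2 (gather 2 mica): mica=3
After 3 (craft lever): lever=2
After 4 (gather 2 resin): lever=2 resin=2
After 5 (gather 1 quartz): lever=2 quartz=1 resin=2
After 6 (gather 2 sand): lever=2 quartz=1 resin=2 sand=2
After 7 (consume 1 lever): lever=1 quartz=1 resin=2 sand=2
After 8 (gather 4 mica): lever=1 mica=4 quartz=1 resin=2 sand=2
After 9 (craft lever): lever=3 mica=1 quartz=1 resin=2 sand=2
After 10 (gather 4 resin): lever=3 mica=1 quartz=1 resin=6 sand=2
After 11 (gather 1 quartz): lever=3 mica=1 quartz=2 resin=6 sand=2
After 12 (gather 1 mica): lever=3 mica=2 quartz=2 resin=6 sand=2

Answer: no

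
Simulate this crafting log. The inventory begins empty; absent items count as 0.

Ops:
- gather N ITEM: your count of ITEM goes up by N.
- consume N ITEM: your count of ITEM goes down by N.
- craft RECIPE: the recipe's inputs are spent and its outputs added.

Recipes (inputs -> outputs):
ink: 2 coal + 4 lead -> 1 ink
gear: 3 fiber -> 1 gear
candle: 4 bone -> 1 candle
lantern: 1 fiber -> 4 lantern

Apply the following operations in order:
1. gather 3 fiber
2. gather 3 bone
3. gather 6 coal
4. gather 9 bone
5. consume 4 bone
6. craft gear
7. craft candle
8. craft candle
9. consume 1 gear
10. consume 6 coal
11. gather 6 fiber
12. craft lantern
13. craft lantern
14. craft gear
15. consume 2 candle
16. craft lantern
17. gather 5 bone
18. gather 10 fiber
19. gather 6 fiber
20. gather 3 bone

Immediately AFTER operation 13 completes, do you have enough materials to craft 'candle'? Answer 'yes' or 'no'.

Answer: no

Derivation:
After 1 (gather 3 fiber): fiber=3
After 2 (gather 3 bone): bone=3 fiber=3
After 3 (gather 6 coal): bone=3 coal=6 fiber=3
After 4 (gather 9 bone): bone=12 coal=6 fiber=3
After 5 (consume 4 bone): bone=8 coal=6 fiber=3
After 6 (craft gear): bone=8 coal=6 gear=1
After 7 (craft candle): bone=4 candle=1 coal=6 gear=1
After 8 (craft candle): candle=2 coal=6 gear=1
After 9 (consume 1 gear): candle=2 coal=6
After 10 (consume 6 coal): candle=2
After 11 (gather 6 fiber): candle=2 fiber=6
After 12 (craft lantern): candle=2 fiber=5 lantern=4
After 13 (craft lantern): candle=2 fiber=4 lantern=8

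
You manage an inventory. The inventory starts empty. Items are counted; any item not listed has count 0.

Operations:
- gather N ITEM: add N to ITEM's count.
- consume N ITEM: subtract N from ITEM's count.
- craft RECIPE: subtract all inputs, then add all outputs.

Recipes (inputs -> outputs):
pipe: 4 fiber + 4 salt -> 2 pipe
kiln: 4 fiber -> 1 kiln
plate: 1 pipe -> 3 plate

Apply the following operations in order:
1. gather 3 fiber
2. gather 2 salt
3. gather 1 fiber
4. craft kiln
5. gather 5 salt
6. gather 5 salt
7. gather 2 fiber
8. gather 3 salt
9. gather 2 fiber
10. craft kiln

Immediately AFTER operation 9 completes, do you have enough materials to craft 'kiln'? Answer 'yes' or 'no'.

Answer: yes

Derivation:
After 1 (gather 3 fiber): fiber=3
After 2 (gather 2 salt): fiber=3 salt=2
After 3 (gather 1 fiber): fiber=4 salt=2
After 4 (craft kiln): kiln=1 salt=2
After 5 (gather 5 salt): kiln=1 salt=7
After 6 (gather 5 salt): kiln=1 salt=12
After 7 (gather 2 fiber): fiber=2 kiln=1 salt=12
After 8 (gather 3 salt): fiber=2 kiln=1 salt=15
After 9 (gather 2 fiber): fiber=4 kiln=1 salt=15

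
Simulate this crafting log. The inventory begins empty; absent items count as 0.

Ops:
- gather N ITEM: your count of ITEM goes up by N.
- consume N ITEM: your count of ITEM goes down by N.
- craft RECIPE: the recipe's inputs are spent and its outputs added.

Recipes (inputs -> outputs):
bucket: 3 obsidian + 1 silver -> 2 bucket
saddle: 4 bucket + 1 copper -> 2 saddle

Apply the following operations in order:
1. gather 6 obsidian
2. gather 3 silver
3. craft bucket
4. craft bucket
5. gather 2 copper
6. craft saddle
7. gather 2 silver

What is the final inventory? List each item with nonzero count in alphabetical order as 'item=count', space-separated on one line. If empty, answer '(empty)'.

After 1 (gather 6 obsidian): obsidian=6
After 2 (gather 3 silver): obsidian=6 silver=3
After 3 (craft bucket): bucket=2 obsidian=3 silver=2
After 4 (craft bucket): bucket=4 silver=1
After 5 (gather 2 copper): bucket=4 copper=2 silver=1
After 6 (craft saddle): copper=1 saddle=2 silver=1
After 7 (gather 2 silver): copper=1 saddle=2 silver=3

Answer: copper=1 saddle=2 silver=3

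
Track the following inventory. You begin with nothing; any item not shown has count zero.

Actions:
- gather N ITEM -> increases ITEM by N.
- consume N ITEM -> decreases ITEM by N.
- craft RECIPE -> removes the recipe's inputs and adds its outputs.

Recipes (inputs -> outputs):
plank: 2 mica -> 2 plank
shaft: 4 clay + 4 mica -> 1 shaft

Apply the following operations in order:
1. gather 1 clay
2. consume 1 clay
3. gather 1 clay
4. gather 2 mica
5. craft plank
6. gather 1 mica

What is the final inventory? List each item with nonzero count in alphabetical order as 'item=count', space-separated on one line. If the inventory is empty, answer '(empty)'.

Answer: clay=1 mica=1 plank=2

Derivation:
After 1 (gather 1 clay): clay=1
After 2 (consume 1 clay): (empty)
After 3 (gather 1 clay): clay=1
After 4 (gather 2 mica): clay=1 mica=2
After 5 (craft plank): clay=1 plank=2
After 6 (gather 1 mica): clay=1 mica=1 plank=2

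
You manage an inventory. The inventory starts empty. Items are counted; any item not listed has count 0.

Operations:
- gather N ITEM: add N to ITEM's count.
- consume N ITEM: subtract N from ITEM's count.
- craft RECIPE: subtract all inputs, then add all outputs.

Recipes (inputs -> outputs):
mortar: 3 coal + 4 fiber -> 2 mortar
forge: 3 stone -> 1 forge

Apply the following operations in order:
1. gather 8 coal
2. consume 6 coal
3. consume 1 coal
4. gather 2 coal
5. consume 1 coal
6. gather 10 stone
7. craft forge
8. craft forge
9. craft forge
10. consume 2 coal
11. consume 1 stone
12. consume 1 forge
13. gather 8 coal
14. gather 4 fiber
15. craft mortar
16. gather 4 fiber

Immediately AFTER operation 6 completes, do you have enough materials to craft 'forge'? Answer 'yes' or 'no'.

Answer: yes

Derivation:
After 1 (gather 8 coal): coal=8
After 2 (consume 6 coal): coal=2
After 3 (consume 1 coal): coal=1
After 4 (gather 2 coal): coal=3
After 5 (consume 1 coal): coal=2
After 6 (gather 10 stone): coal=2 stone=10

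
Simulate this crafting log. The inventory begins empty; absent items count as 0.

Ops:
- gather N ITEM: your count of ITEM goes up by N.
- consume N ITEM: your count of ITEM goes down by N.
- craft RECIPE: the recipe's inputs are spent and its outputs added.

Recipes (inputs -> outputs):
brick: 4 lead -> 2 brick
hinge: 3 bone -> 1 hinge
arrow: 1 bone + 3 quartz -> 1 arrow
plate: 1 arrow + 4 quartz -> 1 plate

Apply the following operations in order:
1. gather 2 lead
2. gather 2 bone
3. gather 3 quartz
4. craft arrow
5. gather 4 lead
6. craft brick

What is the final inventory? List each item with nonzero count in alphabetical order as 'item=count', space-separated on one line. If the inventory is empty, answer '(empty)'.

Answer: arrow=1 bone=1 brick=2 lead=2

Derivation:
After 1 (gather 2 lead): lead=2
After 2 (gather 2 bone): bone=2 lead=2
After 3 (gather 3 quartz): bone=2 lead=2 quartz=3
After 4 (craft arrow): arrow=1 bone=1 lead=2
After 5 (gather 4 lead): arrow=1 bone=1 lead=6
After 6 (craft brick): arrow=1 bone=1 brick=2 lead=2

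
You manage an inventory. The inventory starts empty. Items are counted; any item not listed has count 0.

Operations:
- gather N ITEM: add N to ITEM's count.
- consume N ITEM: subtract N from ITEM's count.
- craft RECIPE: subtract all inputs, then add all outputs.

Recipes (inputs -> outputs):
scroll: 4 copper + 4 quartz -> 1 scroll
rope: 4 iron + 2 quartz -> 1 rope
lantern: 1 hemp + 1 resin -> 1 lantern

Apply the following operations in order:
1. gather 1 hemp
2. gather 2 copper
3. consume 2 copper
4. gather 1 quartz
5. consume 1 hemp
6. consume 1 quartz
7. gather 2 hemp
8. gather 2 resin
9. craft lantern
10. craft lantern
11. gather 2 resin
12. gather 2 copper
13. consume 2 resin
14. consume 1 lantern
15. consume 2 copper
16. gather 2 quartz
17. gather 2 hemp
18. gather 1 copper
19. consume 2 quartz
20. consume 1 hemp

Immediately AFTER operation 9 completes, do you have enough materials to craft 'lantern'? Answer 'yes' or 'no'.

After 1 (gather 1 hemp): hemp=1
After 2 (gather 2 copper): copper=2 hemp=1
After 3 (consume 2 copper): hemp=1
After 4 (gather 1 quartz): hemp=1 quartz=1
After 5 (consume 1 hemp): quartz=1
After 6 (consume 1 quartz): (empty)
After 7 (gather 2 hemp): hemp=2
After 8 (gather 2 resin): hemp=2 resin=2
After 9 (craft lantern): hemp=1 lantern=1 resin=1

Answer: yes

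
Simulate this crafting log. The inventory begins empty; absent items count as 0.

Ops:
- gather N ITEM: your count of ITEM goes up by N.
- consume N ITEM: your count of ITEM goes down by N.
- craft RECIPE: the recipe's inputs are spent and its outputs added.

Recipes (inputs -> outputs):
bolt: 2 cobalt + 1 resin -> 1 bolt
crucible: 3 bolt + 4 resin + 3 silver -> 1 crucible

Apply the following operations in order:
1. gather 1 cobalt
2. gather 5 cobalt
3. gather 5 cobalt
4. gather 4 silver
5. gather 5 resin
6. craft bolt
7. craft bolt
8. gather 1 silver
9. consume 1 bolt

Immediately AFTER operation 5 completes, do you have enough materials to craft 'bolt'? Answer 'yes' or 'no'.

Answer: yes

Derivation:
After 1 (gather 1 cobalt): cobalt=1
After 2 (gather 5 cobalt): cobalt=6
After 3 (gather 5 cobalt): cobalt=11
After 4 (gather 4 silver): cobalt=11 silver=4
After 5 (gather 5 resin): cobalt=11 resin=5 silver=4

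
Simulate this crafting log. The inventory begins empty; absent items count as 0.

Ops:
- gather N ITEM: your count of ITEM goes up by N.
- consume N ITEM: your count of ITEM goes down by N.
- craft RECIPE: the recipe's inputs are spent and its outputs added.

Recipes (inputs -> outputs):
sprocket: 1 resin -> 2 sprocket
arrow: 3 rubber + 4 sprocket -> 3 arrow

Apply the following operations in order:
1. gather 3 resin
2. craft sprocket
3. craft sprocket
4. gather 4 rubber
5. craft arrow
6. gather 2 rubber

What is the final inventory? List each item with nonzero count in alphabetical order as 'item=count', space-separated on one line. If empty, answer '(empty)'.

After 1 (gather 3 resin): resin=3
After 2 (craft sprocket): resin=2 sprocket=2
After 3 (craft sprocket): resin=1 sprocket=4
After 4 (gather 4 rubber): resin=1 rubber=4 sprocket=4
After 5 (craft arrow): arrow=3 resin=1 rubber=1
After 6 (gather 2 rubber): arrow=3 resin=1 rubber=3

Answer: arrow=3 resin=1 rubber=3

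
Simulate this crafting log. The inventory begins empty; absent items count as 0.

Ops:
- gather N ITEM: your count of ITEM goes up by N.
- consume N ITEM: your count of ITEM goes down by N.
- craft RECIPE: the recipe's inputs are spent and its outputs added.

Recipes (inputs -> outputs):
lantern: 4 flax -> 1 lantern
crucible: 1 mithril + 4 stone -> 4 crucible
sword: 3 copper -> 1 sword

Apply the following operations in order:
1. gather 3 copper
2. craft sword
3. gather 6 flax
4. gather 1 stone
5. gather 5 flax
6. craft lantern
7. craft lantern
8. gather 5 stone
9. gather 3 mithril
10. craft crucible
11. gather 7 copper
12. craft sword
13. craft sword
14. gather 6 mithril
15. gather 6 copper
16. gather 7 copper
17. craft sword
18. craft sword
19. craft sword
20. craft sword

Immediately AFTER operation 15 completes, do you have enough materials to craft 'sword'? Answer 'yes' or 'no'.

Answer: yes

Derivation:
After 1 (gather 3 copper): copper=3
After 2 (craft sword): sword=1
After 3 (gather 6 flax): flax=6 sword=1
After 4 (gather 1 stone): flax=6 stone=1 sword=1
After 5 (gather 5 flax): flax=11 stone=1 sword=1
After 6 (craft lantern): flax=7 lantern=1 stone=1 sword=1
After 7 (craft lantern): flax=3 lantern=2 stone=1 sword=1
After 8 (gather 5 stone): flax=3 lantern=2 stone=6 sword=1
After 9 (gather 3 mithril): flax=3 lantern=2 mithril=3 stone=6 sword=1
After 10 (craft crucible): crucible=4 flax=3 lantern=2 mithril=2 stone=2 sword=1
After 11 (gather 7 copper): copper=7 crucible=4 flax=3 lantern=2 mithril=2 stone=2 sword=1
After 12 (craft sword): copper=4 crucible=4 flax=3 lantern=2 mithril=2 stone=2 sword=2
After 13 (craft sword): copper=1 crucible=4 flax=3 lantern=2 mithril=2 stone=2 sword=3
After 14 (gather 6 mithril): copper=1 crucible=4 flax=3 lantern=2 mithril=8 stone=2 sword=3
After 15 (gather 6 copper): copper=7 crucible=4 flax=3 lantern=2 mithril=8 stone=2 sword=3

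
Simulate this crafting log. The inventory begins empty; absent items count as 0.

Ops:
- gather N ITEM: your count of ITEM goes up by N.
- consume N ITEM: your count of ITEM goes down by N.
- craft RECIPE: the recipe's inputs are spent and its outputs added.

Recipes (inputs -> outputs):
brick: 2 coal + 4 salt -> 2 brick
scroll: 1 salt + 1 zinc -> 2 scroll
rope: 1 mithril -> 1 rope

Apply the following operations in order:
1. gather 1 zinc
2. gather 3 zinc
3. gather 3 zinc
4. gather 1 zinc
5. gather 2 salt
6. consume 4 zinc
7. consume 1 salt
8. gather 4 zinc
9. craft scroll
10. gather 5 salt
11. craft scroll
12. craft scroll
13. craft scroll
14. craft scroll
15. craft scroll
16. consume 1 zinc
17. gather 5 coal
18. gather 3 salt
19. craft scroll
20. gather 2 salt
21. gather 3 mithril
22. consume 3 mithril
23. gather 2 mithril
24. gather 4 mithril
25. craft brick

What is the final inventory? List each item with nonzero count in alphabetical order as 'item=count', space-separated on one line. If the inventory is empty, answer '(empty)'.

Answer: brick=2 coal=3 mithril=6 scroll=14

Derivation:
After 1 (gather 1 zinc): zinc=1
After 2 (gather 3 zinc): zinc=4
After 3 (gather 3 zinc): zinc=7
After 4 (gather 1 zinc): zinc=8
After 5 (gather 2 salt): salt=2 zinc=8
After 6 (consume 4 zinc): salt=2 zinc=4
After 7 (consume 1 salt): salt=1 zinc=4
After 8 (gather 4 zinc): salt=1 zinc=8
After 9 (craft scroll): scroll=2 zinc=7
After 10 (gather 5 salt): salt=5 scroll=2 zinc=7
After 11 (craft scroll): salt=4 scroll=4 zinc=6
After 12 (craft scroll): salt=3 scroll=6 zinc=5
After 13 (craft scroll): salt=2 scroll=8 zinc=4
After 14 (craft scroll): salt=1 scroll=10 zinc=3
After 15 (craft scroll): scroll=12 zinc=2
After 16 (consume 1 zinc): scroll=12 zinc=1
After 17 (gather 5 coal): coal=5 scroll=12 zinc=1
After 18 (gather 3 salt): coal=5 salt=3 scroll=12 zinc=1
After 19 (craft scroll): coal=5 salt=2 scroll=14
After 20 (gather 2 salt): coal=5 salt=4 scroll=14
After 21 (gather 3 mithril): coal=5 mithril=3 salt=4 scroll=14
After 22 (consume 3 mithril): coal=5 salt=4 scroll=14
After 23 (gather 2 mithril): coal=5 mithril=2 salt=4 scroll=14
After 24 (gather 4 mithril): coal=5 mithril=6 salt=4 scroll=14
After 25 (craft brick): brick=2 coal=3 mithril=6 scroll=14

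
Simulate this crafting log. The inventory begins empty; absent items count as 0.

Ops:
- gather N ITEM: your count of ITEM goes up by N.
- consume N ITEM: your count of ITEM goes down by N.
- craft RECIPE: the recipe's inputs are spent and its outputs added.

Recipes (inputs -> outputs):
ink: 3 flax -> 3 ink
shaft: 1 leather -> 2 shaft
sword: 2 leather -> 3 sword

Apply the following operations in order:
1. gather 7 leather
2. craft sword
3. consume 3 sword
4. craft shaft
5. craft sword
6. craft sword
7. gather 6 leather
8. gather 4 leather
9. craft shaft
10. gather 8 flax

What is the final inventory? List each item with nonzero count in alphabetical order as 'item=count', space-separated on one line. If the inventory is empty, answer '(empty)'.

Answer: flax=8 leather=9 shaft=4 sword=6

Derivation:
After 1 (gather 7 leather): leather=7
After 2 (craft sword): leather=5 sword=3
After 3 (consume 3 sword): leather=5
After 4 (craft shaft): leather=4 shaft=2
After 5 (craft sword): leather=2 shaft=2 sword=3
After 6 (craft sword): shaft=2 sword=6
After 7 (gather 6 leather): leather=6 shaft=2 sword=6
After 8 (gather 4 leather): leather=10 shaft=2 sword=6
After 9 (craft shaft): leather=9 shaft=4 sword=6
After 10 (gather 8 flax): flax=8 leather=9 shaft=4 sword=6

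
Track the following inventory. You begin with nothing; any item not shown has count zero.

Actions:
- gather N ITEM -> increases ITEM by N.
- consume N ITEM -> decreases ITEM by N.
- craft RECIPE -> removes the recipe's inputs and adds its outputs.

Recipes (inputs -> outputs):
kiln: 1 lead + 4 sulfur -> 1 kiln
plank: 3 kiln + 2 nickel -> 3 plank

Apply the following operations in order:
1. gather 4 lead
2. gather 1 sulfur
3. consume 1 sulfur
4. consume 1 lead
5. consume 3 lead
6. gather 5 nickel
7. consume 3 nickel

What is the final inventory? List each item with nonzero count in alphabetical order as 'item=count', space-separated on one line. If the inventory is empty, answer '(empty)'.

After 1 (gather 4 lead): lead=4
After 2 (gather 1 sulfur): lead=4 sulfur=1
After 3 (consume 1 sulfur): lead=4
After 4 (consume 1 lead): lead=3
After 5 (consume 3 lead): (empty)
After 6 (gather 5 nickel): nickel=5
After 7 (consume 3 nickel): nickel=2

Answer: nickel=2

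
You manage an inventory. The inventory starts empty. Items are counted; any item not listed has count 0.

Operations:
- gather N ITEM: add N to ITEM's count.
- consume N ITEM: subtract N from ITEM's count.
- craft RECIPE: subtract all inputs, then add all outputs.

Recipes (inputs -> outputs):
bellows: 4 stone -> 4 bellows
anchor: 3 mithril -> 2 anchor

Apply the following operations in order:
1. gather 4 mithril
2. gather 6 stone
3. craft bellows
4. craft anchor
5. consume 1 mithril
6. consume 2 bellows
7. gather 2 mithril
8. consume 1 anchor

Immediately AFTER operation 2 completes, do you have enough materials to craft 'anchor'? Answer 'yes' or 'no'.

After 1 (gather 4 mithril): mithril=4
After 2 (gather 6 stone): mithril=4 stone=6

Answer: yes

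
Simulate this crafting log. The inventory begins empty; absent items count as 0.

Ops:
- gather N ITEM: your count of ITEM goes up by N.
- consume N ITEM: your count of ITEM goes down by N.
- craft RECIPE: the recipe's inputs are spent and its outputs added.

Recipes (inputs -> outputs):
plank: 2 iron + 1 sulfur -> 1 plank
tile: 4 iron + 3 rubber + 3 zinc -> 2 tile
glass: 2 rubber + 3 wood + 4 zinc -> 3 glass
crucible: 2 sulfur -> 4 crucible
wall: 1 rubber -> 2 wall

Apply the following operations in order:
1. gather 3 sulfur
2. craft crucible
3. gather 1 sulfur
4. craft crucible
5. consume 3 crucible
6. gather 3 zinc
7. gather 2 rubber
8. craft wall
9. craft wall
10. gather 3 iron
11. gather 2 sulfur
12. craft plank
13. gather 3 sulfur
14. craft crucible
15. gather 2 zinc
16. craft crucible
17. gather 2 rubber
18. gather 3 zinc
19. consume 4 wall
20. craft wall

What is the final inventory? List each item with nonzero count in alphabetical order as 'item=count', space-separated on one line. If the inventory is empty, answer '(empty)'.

After 1 (gather 3 sulfur): sulfur=3
After 2 (craft crucible): crucible=4 sulfur=1
After 3 (gather 1 sulfur): crucible=4 sulfur=2
After 4 (craft crucible): crucible=8
After 5 (consume 3 crucible): crucible=5
After 6 (gather 3 zinc): crucible=5 zinc=3
After 7 (gather 2 rubber): crucible=5 rubber=2 zinc=3
After 8 (craft wall): crucible=5 rubber=1 wall=2 zinc=3
After 9 (craft wall): crucible=5 wall=4 zinc=3
After 10 (gather 3 iron): crucible=5 iron=3 wall=4 zinc=3
After 11 (gather 2 sulfur): crucible=5 iron=3 sulfur=2 wall=4 zinc=3
After 12 (craft plank): crucible=5 iron=1 plank=1 sulfur=1 wall=4 zinc=3
After 13 (gather 3 sulfur): crucible=5 iron=1 plank=1 sulfur=4 wall=4 zinc=3
After 14 (craft crucible): crucible=9 iron=1 plank=1 sulfur=2 wall=4 zinc=3
After 15 (gather 2 zinc): crucible=9 iron=1 plank=1 sulfur=2 wall=4 zinc=5
After 16 (craft crucible): crucible=13 iron=1 plank=1 wall=4 zinc=5
After 17 (gather 2 rubber): crucible=13 iron=1 plank=1 rubber=2 wall=4 zinc=5
After 18 (gather 3 zinc): crucible=13 iron=1 plank=1 rubber=2 wall=4 zinc=8
After 19 (consume 4 wall): crucible=13 iron=1 plank=1 rubber=2 zinc=8
After 20 (craft wall): crucible=13 iron=1 plank=1 rubber=1 wall=2 zinc=8

Answer: crucible=13 iron=1 plank=1 rubber=1 wall=2 zinc=8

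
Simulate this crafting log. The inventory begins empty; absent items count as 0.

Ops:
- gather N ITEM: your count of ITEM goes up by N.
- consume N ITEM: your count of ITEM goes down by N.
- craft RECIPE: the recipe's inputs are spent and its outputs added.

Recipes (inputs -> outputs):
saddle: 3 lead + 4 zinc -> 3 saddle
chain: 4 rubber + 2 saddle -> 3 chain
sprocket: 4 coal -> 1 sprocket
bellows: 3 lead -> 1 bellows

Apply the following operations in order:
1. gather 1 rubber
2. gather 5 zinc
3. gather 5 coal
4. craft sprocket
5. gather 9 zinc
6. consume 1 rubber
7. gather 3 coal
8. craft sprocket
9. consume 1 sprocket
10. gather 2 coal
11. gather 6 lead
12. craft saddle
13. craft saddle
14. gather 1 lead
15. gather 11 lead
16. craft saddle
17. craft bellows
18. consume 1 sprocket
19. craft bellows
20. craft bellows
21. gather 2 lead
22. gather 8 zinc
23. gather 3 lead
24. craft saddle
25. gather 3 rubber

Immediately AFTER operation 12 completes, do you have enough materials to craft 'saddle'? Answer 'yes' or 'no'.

After 1 (gather 1 rubber): rubber=1
After 2 (gather 5 zinc): rubber=1 zinc=5
After 3 (gather 5 coal): coal=5 rubber=1 zinc=5
After 4 (craft sprocket): coal=1 rubber=1 sprocket=1 zinc=5
After 5 (gather 9 zinc): coal=1 rubber=1 sprocket=1 zinc=14
After 6 (consume 1 rubber): coal=1 sprocket=1 zinc=14
After 7 (gather 3 coal): coal=4 sprocket=1 zinc=14
After 8 (craft sprocket): sprocket=2 zinc=14
After 9 (consume 1 sprocket): sprocket=1 zinc=14
After 10 (gather 2 coal): coal=2 sprocket=1 zinc=14
After 11 (gather 6 lead): coal=2 lead=6 sprocket=1 zinc=14
After 12 (craft saddle): coal=2 lead=3 saddle=3 sprocket=1 zinc=10

Answer: yes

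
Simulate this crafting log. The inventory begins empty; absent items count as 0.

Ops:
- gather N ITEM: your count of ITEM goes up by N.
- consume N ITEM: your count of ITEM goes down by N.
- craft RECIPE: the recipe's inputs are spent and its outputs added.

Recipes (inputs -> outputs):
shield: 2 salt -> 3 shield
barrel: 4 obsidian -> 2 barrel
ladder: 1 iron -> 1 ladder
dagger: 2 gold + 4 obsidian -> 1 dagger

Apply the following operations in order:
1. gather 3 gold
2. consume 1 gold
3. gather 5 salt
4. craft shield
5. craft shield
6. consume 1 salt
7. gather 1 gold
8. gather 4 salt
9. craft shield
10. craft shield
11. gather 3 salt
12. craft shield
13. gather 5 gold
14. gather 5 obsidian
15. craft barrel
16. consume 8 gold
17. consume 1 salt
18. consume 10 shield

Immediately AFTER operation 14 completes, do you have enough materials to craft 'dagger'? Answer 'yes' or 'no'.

After 1 (gather 3 gold): gold=3
After 2 (consume 1 gold): gold=2
After 3 (gather 5 salt): gold=2 salt=5
After 4 (craft shield): gold=2 salt=3 shield=3
After 5 (craft shield): gold=2 salt=1 shield=6
After 6 (consume 1 salt): gold=2 shield=6
After 7 (gather 1 gold): gold=3 shield=6
After 8 (gather 4 salt): gold=3 salt=4 shield=6
After 9 (craft shield): gold=3 salt=2 shield=9
After 10 (craft shield): gold=3 shield=12
After 11 (gather 3 salt): gold=3 salt=3 shield=12
After 12 (craft shield): gold=3 salt=1 shield=15
After 13 (gather 5 gold): gold=8 salt=1 shield=15
After 14 (gather 5 obsidian): gold=8 obsidian=5 salt=1 shield=15

Answer: yes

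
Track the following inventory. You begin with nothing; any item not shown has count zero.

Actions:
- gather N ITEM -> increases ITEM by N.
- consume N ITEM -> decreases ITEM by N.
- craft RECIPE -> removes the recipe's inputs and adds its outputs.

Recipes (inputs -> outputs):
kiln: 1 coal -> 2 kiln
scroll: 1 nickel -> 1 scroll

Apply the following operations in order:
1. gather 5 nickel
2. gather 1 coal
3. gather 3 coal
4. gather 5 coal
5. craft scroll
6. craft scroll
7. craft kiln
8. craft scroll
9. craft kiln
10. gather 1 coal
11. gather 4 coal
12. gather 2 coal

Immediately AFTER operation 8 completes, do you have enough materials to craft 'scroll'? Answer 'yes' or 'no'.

Answer: yes

Derivation:
After 1 (gather 5 nickel): nickel=5
After 2 (gather 1 coal): coal=1 nickel=5
After 3 (gather 3 coal): coal=4 nickel=5
After 4 (gather 5 coal): coal=9 nickel=5
After 5 (craft scroll): coal=9 nickel=4 scroll=1
After 6 (craft scroll): coal=9 nickel=3 scroll=2
After 7 (craft kiln): coal=8 kiln=2 nickel=3 scroll=2
After 8 (craft scroll): coal=8 kiln=2 nickel=2 scroll=3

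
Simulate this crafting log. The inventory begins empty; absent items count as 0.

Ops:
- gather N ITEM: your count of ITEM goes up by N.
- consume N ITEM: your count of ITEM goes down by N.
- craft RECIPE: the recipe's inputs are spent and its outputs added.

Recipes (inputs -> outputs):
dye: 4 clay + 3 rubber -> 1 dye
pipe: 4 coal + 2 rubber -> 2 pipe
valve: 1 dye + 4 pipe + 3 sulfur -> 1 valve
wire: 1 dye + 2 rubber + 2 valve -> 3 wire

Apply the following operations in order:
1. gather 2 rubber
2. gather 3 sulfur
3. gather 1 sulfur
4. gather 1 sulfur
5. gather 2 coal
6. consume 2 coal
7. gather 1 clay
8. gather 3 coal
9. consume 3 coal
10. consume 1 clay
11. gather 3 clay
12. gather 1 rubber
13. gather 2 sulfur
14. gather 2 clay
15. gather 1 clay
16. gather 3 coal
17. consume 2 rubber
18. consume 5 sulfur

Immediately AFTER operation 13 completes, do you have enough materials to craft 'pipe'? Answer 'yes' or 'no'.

Answer: no

Derivation:
After 1 (gather 2 rubber): rubber=2
After 2 (gather 3 sulfur): rubber=2 sulfur=3
After 3 (gather 1 sulfur): rubber=2 sulfur=4
After 4 (gather 1 sulfur): rubber=2 sulfur=5
After 5 (gather 2 coal): coal=2 rubber=2 sulfur=5
After 6 (consume 2 coal): rubber=2 sulfur=5
After 7 (gather 1 clay): clay=1 rubber=2 sulfur=5
After 8 (gather 3 coal): clay=1 coal=3 rubber=2 sulfur=5
After 9 (consume 3 coal): clay=1 rubber=2 sulfur=5
After 10 (consume 1 clay): rubber=2 sulfur=5
After 11 (gather 3 clay): clay=3 rubber=2 sulfur=5
After 12 (gather 1 rubber): clay=3 rubber=3 sulfur=5
After 13 (gather 2 sulfur): clay=3 rubber=3 sulfur=7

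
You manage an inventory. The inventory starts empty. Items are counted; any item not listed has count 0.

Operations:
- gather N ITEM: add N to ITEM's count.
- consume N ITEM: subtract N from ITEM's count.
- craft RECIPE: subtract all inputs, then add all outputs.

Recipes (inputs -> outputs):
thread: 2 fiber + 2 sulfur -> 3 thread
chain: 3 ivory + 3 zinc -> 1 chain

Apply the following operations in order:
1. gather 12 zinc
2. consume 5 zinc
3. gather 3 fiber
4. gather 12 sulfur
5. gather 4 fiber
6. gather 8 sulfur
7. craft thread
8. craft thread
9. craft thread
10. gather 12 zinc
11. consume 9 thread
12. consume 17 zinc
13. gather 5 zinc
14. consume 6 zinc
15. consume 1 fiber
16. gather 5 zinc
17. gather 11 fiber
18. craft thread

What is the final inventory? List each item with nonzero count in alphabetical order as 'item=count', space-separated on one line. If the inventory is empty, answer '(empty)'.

Answer: fiber=9 sulfur=12 thread=3 zinc=6

Derivation:
After 1 (gather 12 zinc): zinc=12
After 2 (consume 5 zinc): zinc=7
After 3 (gather 3 fiber): fiber=3 zinc=7
After 4 (gather 12 sulfur): fiber=3 sulfur=12 zinc=7
After 5 (gather 4 fiber): fiber=7 sulfur=12 zinc=7
After 6 (gather 8 sulfur): fiber=7 sulfur=20 zinc=7
After 7 (craft thread): fiber=5 sulfur=18 thread=3 zinc=7
After 8 (craft thread): fiber=3 sulfur=16 thread=6 zinc=7
After 9 (craft thread): fiber=1 sulfur=14 thread=9 zinc=7
After 10 (gather 12 zinc): fiber=1 sulfur=14 thread=9 zinc=19
After 11 (consume 9 thread): fiber=1 sulfur=14 zinc=19
After 12 (consume 17 zinc): fiber=1 sulfur=14 zinc=2
After 13 (gather 5 zinc): fiber=1 sulfur=14 zinc=7
After 14 (consume 6 zinc): fiber=1 sulfur=14 zinc=1
After 15 (consume 1 fiber): sulfur=14 zinc=1
After 16 (gather 5 zinc): sulfur=14 zinc=6
After 17 (gather 11 fiber): fiber=11 sulfur=14 zinc=6
After 18 (craft thread): fiber=9 sulfur=12 thread=3 zinc=6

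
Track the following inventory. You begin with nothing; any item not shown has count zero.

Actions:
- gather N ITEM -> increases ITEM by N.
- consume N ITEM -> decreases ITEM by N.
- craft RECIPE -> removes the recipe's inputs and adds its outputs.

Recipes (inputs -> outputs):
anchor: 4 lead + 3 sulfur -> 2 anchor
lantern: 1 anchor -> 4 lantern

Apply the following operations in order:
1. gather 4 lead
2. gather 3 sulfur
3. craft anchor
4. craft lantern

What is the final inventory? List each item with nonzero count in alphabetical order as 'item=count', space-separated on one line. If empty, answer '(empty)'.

After 1 (gather 4 lead): lead=4
After 2 (gather 3 sulfur): lead=4 sulfur=3
After 3 (craft anchor): anchor=2
After 4 (craft lantern): anchor=1 lantern=4

Answer: anchor=1 lantern=4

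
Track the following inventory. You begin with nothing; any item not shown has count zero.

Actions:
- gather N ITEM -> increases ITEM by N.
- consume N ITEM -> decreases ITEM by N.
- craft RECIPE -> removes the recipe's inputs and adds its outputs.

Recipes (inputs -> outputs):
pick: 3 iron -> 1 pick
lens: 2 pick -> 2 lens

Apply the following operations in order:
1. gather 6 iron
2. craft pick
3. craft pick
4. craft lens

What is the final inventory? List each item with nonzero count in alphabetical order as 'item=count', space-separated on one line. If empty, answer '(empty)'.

Answer: lens=2

Derivation:
After 1 (gather 6 iron): iron=6
After 2 (craft pick): iron=3 pick=1
After 3 (craft pick): pick=2
After 4 (craft lens): lens=2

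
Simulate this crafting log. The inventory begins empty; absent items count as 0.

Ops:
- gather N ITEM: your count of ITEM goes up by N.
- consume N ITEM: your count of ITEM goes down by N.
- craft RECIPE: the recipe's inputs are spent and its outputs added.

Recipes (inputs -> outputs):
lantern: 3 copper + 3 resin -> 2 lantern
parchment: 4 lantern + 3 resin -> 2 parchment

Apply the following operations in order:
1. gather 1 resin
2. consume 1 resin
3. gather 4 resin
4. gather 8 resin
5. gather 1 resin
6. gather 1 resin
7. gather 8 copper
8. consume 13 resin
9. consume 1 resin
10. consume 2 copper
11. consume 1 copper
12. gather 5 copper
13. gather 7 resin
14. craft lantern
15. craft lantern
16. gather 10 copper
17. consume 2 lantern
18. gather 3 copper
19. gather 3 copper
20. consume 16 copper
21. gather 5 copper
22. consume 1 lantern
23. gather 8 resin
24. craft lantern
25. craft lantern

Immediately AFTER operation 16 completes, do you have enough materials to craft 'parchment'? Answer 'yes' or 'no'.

Answer: no

Derivation:
After 1 (gather 1 resin): resin=1
After 2 (consume 1 resin): (empty)
After 3 (gather 4 resin): resin=4
After 4 (gather 8 resin): resin=12
After 5 (gather 1 resin): resin=13
After 6 (gather 1 resin): resin=14
After 7 (gather 8 copper): copper=8 resin=14
After 8 (consume 13 resin): copper=8 resin=1
After 9 (consume 1 resin): copper=8
After 10 (consume 2 copper): copper=6
After 11 (consume 1 copper): copper=5
After 12 (gather 5 copper): copper=10
After 13 (gather 7 resin): copper=10 resin=7
After 14 (craft lantern): copper=7 lantern=2 resin=4
After 15 (craft lantern): copper=4 lantern=4 resin=1
After 16 (gather 10 copper): copper=14 lantern=4 resin=1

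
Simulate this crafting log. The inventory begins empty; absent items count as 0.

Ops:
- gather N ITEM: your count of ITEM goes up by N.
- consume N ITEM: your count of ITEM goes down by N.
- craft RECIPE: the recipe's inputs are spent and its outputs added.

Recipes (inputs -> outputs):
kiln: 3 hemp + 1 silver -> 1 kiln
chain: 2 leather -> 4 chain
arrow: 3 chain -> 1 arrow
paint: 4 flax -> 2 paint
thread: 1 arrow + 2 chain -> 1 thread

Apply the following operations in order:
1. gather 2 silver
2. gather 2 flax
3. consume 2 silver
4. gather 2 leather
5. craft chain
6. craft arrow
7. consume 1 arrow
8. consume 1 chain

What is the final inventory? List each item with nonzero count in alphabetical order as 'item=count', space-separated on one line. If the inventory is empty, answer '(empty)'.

After 1 (gather 2 silver): silver=2
After 2 (gather 2 flax): flax=2 silver=2
After 3 (consume 2 silver): flax=2
After 4 (gather 2 leather): flax=2 leather=2
After 5 (craft chain): chain=4 flax=2
After 6 (craft arrow): arrow=1 chain=1 flax=2
After 7 (consume 1 arrow): chain=1 flax=2
After 8 (consume 1 chain): flax=2

Answer: flax=2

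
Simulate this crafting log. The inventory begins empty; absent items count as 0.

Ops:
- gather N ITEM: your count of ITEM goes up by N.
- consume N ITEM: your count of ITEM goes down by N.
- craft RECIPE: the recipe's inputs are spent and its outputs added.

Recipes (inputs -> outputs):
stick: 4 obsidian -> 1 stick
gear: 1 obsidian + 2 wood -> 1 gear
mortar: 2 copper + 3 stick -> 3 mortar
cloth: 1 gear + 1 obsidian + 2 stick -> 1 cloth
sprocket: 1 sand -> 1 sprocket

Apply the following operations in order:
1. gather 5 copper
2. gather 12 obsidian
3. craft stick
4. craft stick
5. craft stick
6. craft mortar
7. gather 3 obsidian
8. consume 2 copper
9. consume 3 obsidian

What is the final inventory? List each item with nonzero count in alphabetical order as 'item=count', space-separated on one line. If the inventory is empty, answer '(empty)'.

After 1 (gather 5 copper): copper=5
After 2 (gather 12 obsidian): copper=5 obsidian=12
After 3 (craft stick): copper=5 obsidian=8 stick=1
After 4 (craft stick): copper=5 obsidian=4 stick=2
After 5 (craft stick): copper=5 stick=3
After 6 (craft mortar): copper=3 mortar=3
After 7 (gather 3 obsidian): copper=3 mortar=3 obsidian=3
After 8 (consume 2 copper): copper=1 mortar=3 obsidian=3
After 9 (consume 3 obsidian): copper=1 mortar=3

Answer: copper=1 mortar=3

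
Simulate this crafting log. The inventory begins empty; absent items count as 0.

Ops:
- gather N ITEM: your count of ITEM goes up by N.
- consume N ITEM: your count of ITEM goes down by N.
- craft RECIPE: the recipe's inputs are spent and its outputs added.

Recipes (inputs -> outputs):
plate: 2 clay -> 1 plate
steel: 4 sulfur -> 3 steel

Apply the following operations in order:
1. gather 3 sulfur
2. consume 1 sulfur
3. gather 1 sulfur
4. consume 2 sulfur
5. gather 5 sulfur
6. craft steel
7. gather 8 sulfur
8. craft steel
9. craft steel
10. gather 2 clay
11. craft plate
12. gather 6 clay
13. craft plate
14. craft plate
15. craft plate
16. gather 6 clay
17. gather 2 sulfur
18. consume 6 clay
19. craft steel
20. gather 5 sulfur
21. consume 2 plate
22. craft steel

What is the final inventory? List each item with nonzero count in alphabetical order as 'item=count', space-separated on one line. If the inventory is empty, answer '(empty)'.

After 1 (gather 3 sulfur): sulfur=3
After 2 (consume 1 sulfur): sulfur=2
After 3 (gather 1 sulfur): sulfur=3
After 4 (consume 2 sulfur): sulfur=1
After 5 (gather 5 sulfur): sulfur=6
After 6 (craft steel): steel=3 sulfur=2
After 7 (gather 8 sulfur): steel=3 sulfur=10
After 8 (craft steel): steel=6 sulfur=6
After 9 (craft steel): steel=9 sulfur=2
After 10 (gather 2 clay): clay=2 steel=9 sulfur=2
After 11 (craft plate): plate=1 steel=9 sulfur=2
After 12 (gather 6 clay): clay=6 plate=1 steel=9 sulfur=2
After 13 (craft plate): clay=4 plate=2 steel=9 sulfur=2
After 14 (craft plate): clay=2 plate=3 steel=9 sulfur=2
After 15 (craft plate): plate=4 steel=9 sulfur=2
After 16 (gather 6 clay): clay=6 plate=4 steel=9 sulfur=2
After 17 (gather 2 sulfur): clay=6 plate=4 steel=9 sulfur=4
After 18 (consume 6 clay): plate=4 steel=9 sulfur=4
After 19 (craft steel): plate=4 steel=12
After 20 (gather 5 sulfur): plate=4 steel=12 sulfur=5
After 21 (consume 2 plate): plate=2 steel=12 sulfur=5
After 22 (craft steel): plate=2 steel=15 sulfur=1

Answer: plate=2 steel=15 sulfur=1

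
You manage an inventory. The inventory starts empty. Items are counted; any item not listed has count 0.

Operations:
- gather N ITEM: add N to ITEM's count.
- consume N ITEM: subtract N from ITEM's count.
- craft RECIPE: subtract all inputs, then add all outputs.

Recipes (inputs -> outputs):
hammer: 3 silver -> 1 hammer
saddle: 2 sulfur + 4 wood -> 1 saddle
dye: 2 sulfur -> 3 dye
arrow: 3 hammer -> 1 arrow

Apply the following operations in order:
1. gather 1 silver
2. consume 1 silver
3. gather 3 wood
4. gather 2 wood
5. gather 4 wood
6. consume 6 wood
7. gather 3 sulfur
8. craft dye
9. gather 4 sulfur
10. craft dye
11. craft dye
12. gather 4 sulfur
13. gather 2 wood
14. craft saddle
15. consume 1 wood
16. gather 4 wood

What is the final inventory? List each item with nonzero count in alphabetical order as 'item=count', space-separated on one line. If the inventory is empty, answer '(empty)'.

After 1 (gather 1 silver): silver=1
After 2 (consume 1 silver): (empty)
After 3 (gather 3 wood): wood=3
After 4 (gather 2 wood): wood=5
After 5 (gather 4 wood): wood=9
After 6 (consume 6 wood): wood=3
After 7 (gather 3 sulfur): sulfur=3 wood=3
After 8 (craft dye): dye=3 sulfur=1 wood=3
After 9 (gather 4 sulfur): dye=3 sulfur=5 wood=3
After 10 (craft dye): dye=6 sulfur=3 wood=3
After 11 (craft dye): dye=9 sulfur=1 wood=3
After 12 (gather 4 sulfur): dye=9 sulfur=5 wood=3
After 13 (gather 2 wood): dye=9 sulfur=5 wood=5
After 14 (craft saddle): dye=9 saddle=1 sulfur=3 wood=1
After 15 (consume 1 wood): dye=9 saddle=1 sulfur=3
After 16 (gather 4 wood): dye=9 saddle=1 sulfur=3 wood=4

Answer: dye=9 saddle=1 sulfur=3 wood=4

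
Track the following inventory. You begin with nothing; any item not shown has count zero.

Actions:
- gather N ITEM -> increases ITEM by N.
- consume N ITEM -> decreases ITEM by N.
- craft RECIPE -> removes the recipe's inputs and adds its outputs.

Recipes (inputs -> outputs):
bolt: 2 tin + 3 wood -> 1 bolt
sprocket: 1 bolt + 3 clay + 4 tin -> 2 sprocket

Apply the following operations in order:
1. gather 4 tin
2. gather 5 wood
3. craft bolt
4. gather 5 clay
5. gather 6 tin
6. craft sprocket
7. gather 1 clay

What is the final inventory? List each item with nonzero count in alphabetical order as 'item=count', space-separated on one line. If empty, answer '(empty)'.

After 1 (gather 4 tin): tin=4
After 2 (gather 5 wood): tin=4 wood=5
After 3 (craft bolt): bolt=1 tin=2 wood=2
After 4 (gather 5 clay): bolt=1 clay=5 tin=2 wood=2
After 5 (gather 6 tin): bolt=1 clay=5 tin=8 wood=2
After 6 (craft sprocket): clay=2 sprocket=2 tin=4 wood=2
After 7 (gather 1 clay): clay=3 sprocket=2 tin=4 wood=2

Answer: clay=3 sprocket=2 tin=4 wood=2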